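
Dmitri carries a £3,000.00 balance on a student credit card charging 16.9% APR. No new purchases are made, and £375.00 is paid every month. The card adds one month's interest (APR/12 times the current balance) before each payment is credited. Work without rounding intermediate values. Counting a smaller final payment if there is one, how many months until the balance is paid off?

9 months

Monthly rate r = 16.9%/12 = 1.40833% = 0.0140833.
Recurrence: B ← B·(1+r) − £375.00.
Month 1: interest £42.25; balance after payment £2,667.25.
Month 2: interest £37.56; balance after payment £2,329.81.
Closed form: n = −ln(1 − rB₀/P)/ln(1+r) = −ln(0.88733)/ln(1.01408) ≈ 8.547, so the balance reaches zero during payment 9.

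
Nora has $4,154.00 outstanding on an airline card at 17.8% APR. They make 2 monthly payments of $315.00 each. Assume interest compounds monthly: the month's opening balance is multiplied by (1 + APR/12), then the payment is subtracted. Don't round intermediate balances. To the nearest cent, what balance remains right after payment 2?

Monthly rate r = 17.8%/12 = 1.48333% = 0.0148333.
Each month: B ← B·(1+r) − $315.00.
Month 1: interest $61.62; balance after payment $3,900.62.
Month 2: interest $57.86; balance after payment $3,643.48.

$3,643.48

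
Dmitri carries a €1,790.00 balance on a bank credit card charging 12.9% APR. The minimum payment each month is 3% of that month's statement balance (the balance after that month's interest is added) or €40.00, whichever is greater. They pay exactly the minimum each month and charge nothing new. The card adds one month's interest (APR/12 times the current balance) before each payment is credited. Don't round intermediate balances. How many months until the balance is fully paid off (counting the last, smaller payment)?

Monthly rate r = 12.9%/12 = 1.075% = 0.01075.
While 3% of the post-interest balance exceeds €40.00, each month B ← (B·(1+r))·(1 − 0.03), i.e. B shrinks by the factor (1+r)·0.97 = 0.98043.
This holds for months 1–16. Entering month 17 the balance is €1,304.67; 3% of the post-interest balance is now below €40.00, so the flat €40.00 minimum applies from here.
From month 17 a fixed €40.00 at rate r clears €1,304.67 in 41 more payments. Total: 16 + 41 = 57 months.

57 months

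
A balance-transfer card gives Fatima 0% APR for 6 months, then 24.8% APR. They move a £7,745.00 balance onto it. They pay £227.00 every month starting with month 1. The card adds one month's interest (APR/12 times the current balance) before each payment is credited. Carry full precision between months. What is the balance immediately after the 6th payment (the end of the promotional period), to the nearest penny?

£6,383.00

Promo months 1–6 at r₀ = 0%/12 = 0; months 7+ at r₁ = 24.8%/12 = 0.0206667.
After month 6 (no interest yet): B = £7,745.00 − 6·£227.00 = £6,383.00.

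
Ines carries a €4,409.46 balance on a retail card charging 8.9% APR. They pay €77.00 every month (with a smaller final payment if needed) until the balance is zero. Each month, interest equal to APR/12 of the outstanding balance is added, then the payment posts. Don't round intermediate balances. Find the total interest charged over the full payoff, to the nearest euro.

€1,352

Monthly rate r = 8.9%/12 = 0.741667% = 0.00741667.
Payoff takes n = ⌈−ln(1 − rB₀/P)/ln(1+r)⌉ = ⌈74.824⌉ = 75 payments; the last is €63.52.
Total paid = 74·€77.00 + €63.52 = €5,761.52.
Total interest = total paid − principal = €5,761.52 − €4,409.46 = €1,352.06.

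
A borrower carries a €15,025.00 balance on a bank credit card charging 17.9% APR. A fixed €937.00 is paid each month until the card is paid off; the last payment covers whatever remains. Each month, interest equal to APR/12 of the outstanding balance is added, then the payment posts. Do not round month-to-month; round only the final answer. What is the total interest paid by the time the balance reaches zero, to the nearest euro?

€2,277

Monthly rate r = 17.9%/12 = 1.49167% = 0.0149167.
Payoff takes n = ⌈−ln(1 − rB₀/P)/ln(1+r)⌉ = ⌈18.463⌉ = 19 payments; the last is €435.67.
Total paid = 18·€937.00 + €435.67 = €17,301.67.
Total interest = total paid − principal = €17,301.67 − €15,025.00 = €2,276.67.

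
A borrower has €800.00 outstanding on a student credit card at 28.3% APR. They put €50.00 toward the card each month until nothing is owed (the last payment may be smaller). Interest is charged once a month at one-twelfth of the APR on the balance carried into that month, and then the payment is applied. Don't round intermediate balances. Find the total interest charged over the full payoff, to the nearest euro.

€216

Monthly rate r = 28.3%/12 = 2.35833% = 0.0235833.
Payoff takes n = ⌈−ln(1 − rB₀/P)/ln(1+r)⌉ = ⌈20.324⌉ = 21 payments; the last is €16.33.
Total paid = 20·€50.00 + €16.33 = €1,016.33.
Total interest = total paid − principal = €1,016.33 − €800.00 = €216.33.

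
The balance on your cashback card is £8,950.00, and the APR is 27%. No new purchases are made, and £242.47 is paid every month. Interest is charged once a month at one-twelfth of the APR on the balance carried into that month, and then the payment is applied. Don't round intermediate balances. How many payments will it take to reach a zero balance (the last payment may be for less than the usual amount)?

80 months

Monthly rate r = 27%/12 = 2.25% = 0.0225.
Recurrence: B ← B·(1+r) − £242.47.
Month 1: interest £201.38; balance after payment £8,908.91.
Month 2: interest £200.45; balance after payment £8,866.89.
Closed form: n = −ln(1 − rB₀/P)/ln(1+r) = −ln(0.16948)/ln(1.0225) ≈ 79.773, so the balance reaches zero during payment 80.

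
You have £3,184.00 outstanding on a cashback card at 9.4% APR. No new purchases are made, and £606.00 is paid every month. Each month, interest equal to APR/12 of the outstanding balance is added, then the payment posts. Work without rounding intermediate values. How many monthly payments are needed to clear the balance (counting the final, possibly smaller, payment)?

6 payments

Monthly rate r = 9.4%/12 = 0.783333% = 0.00783333.
Recurrence: B ← B·(1+r) − £606.00.
Month 1: interest £24.94; balance after payment £2,602.94.
Month 2: interest £20.39; balance after payment £2,017.33.
Month 3: interest £15.80; balance after payment £1,427.13.
Month 4: interest £11.18; balance after payment £832.31.
Month 5: interest £6.52; balance after payment £232.83.
Month 6: interest £1.82; balance after payment £0.00.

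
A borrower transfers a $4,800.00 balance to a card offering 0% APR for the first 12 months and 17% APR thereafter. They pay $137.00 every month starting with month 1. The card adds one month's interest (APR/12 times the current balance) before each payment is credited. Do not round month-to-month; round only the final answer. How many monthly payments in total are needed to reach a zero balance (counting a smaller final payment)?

41 months

Promo months 1–12 at r₀ = 0%/12 = 0; months 13+ at r₁ = 17%/12 = 0.0141667.
After month 12 (no interest yet): B = $4,800.00 − 12·$137.00 = $3,156.00.
Then at r₁ with $137.00/mo: n₂ = −ln(1 − r₁·B/P)/ln(1+r₁) ≈ 28.08 → 29 more payments.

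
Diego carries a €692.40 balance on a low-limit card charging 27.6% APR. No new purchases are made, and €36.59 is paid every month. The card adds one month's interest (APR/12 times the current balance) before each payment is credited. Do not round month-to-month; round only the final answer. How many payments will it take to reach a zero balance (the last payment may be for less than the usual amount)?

Monthly rate r = 27.6%/12 = 2.3% = 0.023.
Recurrence: B ← B·(1+r) − €36.59.
Month 1: interest €15.93; balance after payment €671.74.
Month 2: interest €15.45; balance after payment €650.60.
Closed form: n = −ln(1 − rB₀/P)/ln(1+r) = −ln(0.56477)/ln(1.023) ≈ 25.126, so the balance reaches zero during payment 26.

26 payments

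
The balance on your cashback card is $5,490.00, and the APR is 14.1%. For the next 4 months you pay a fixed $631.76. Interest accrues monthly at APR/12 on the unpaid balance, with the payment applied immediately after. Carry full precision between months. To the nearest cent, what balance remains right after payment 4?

$3,180.68

Monthly rate r = 14.1%/12 = 1.175% = 0.01175.
Each month: B ← B·(1+r) − $631.76.
Month 1: interest $64.51; balance after payment $4,922.75.
Month 2: interest $57.84; balance after payment $4,348.83.
Month 3: interest $51.10; balance after payment $3,768.17.
Month 4: interest $44.28; balance after payment $3,180.68.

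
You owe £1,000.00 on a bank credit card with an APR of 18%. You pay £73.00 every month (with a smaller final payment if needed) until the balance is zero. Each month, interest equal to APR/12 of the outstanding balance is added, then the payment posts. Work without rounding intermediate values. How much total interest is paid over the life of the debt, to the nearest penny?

£127.92

Monthly rate r = 18%/12 = 1.5% = 0.015.
Payoff takes n = ⌈−ln(1 − rB₀/P)/ln(1+r)⌉ = ⌈15.449⌉ = 16 payments; the last is £32.92.
Total paid = 15·£73.00 + £32.92 = £1,127.92.
Total interest = total paid − principal = £1,127.92 − £1,000.00 = £127.92.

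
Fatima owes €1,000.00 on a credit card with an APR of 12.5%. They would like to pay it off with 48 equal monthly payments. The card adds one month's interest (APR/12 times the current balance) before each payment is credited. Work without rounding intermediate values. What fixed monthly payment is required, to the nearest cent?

€26.58

Monthly rate r = 12.5%/12 = 1.04167% = 0.0104167.
Level-payment amortization: P = B₀·r / (1 − (1+r)^(−n)) = 1000.00·0.0104167 / (1 − 1.01042^(−48)).
Denominator 1 − (1+r)^(−48) = 0.391898687.
P = 10.4167 / 0.391898687 ≈ 26.58.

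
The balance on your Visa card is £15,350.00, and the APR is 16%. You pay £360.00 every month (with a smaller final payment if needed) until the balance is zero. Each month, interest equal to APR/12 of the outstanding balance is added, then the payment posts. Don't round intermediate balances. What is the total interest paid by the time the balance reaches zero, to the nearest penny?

Monthly rate r = 16%/12 = 1.33333% = 0.0133333.
Payoff takes n = ⌈−ln(1 − rB₀/P)/ln(1+r)⌉ = ⌈63.459⌉ = 64 payments; the last is £165.88.
Total paid = 63·£360.00 + £165.88 = £22,845.88.
Total interest = total paid − principal = £22,845.88 − £15,350.00 = £7,495.88.

£7,495.88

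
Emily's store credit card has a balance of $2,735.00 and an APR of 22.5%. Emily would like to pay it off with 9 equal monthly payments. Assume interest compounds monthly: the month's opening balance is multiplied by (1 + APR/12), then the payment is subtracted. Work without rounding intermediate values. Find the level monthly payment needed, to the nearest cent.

$333.08

Monthly rate r = 22.5%/12 = 1.875% = 0.01875.
Level-payment amortization: P = B₀·r / (1 − (1+r)^(−n)) = 2735.00·0.01875 / (1 − 1.01875^(−9)).
Denominator 1 − (1+r)^(−9) = 0.153959011.
P = 51.2812 / 0.153959011 ≈ 333.08.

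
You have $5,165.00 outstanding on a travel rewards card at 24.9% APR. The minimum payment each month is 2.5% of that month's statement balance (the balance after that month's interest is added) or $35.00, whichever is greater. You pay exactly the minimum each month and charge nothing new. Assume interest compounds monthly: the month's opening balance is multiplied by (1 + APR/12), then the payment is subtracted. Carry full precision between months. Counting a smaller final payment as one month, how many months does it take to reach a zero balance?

360 months

Monthly rate r = 24.9%/12 = 2.075% = 0.02075.
While 2.5% of the post-interest balance exceeds $35.00, each month B ← (B·(1+r))·(1 − 0.025), i.e. B shrinks by the factor (1+r)·0.975 = 0.99523.
This holds for months 1–278. Entering month 279 the balance is $1,367.55; 2.5% of the post-interest balance is now below $35.00, so the flat $35.00 minimum applies from here.
From month 279 a fixed $35.00 at rate r clears $1,367.55 in 82 more payments. Total: 278 + 82 = 360 months.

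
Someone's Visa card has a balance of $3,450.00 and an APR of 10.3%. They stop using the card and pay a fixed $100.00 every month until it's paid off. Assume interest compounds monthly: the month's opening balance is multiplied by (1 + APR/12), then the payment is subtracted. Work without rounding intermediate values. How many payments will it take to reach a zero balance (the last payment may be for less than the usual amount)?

Monthly rate r = 10.3%/12 = 0.858333% = 0.00858333.
Recurrence: B ← B·(1+r) − $100.00.
Month 1: interest $29.61; balance after payment $3,379.61.
Month 2: interest $29.01; balance after payment $3,308.62.
Closed form: n = −ln(1 − rB₀/P)/ln(1+r) = −ln(0.70388)/ln(1.00858) ≈ 41.087, so the balance reaches zero during payment 42.

42 months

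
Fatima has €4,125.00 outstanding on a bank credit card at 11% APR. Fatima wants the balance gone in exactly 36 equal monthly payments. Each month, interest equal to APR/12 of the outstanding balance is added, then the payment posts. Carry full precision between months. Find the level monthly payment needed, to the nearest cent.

€135.05

Monthly rate r = 11%/12 = 0.916667% = 0.00916667.
Level-payment amortization: P = B₀·r / (1 − (1+r)^(−n)) = 4125.00·0.00916667 / (1 − 1.00917^(−36)).
Denominator 1 − (1+r)^(−36) = 0.279994681.
P = 37.8125 / 0.279994681 ≈ 135.05.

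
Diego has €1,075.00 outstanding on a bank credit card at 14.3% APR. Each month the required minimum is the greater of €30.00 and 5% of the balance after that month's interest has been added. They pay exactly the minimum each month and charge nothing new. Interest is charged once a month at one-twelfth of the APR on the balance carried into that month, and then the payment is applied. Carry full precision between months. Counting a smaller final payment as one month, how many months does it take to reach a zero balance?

Monthly rate r = 14.3%/12 = 1.19167% = 0.0119167.
While 5% of the post-interest balance exceeds €30.00, each month B ← (B·(1+r))·(1 − 0.05), i.e. B shrinks by the factor (1+r)·0.95 = 0.96132.
This holds for months 1–16. Entering month 17 the balance is €571.88; 5% of the post-interest balance is now below €30.00, so the flat €30.00 minimum applies from here.
From month 17 a fixed €30.00 at rate r clears €571.88 in 22 more payments. Total: 16 + 22 = 38 months.

38 months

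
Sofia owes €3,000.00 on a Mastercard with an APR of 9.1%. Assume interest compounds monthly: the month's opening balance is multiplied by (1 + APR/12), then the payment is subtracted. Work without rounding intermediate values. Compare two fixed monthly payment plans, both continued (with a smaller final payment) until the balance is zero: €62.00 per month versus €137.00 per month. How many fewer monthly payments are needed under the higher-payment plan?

Monthly rate r = 9.1%/12 = 0.758333% = 0.00758333.
At €62.00/mo: n = ⌈−ln(1 − rB₀/P)/ln(1+r)⌉ = 61 payments (last €32.06); total interest = total paid − €3,000.00 = €752.06.
At €137.00/mo: 25 payments (last €5.07); total interest €293.07.
Payments saved = 61 − 25 = 36.

36 fewer payments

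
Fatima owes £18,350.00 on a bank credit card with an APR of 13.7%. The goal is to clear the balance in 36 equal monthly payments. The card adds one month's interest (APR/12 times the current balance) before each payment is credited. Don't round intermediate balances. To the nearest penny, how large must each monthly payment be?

Monthly rate r = 13.7%/12 = 1.14167% = 0.0114167.
Level-payment amortization: P = B₀·r / (1 − (1+r)^(−n)) = 18350.00·0.0114167 / (1 − 1.01142^(−36)).
Denominator 1 − (1+r)^(−36) = 0.335467558.
P = 209.496 / 0.335467558 ≈ 624.49.

£624.49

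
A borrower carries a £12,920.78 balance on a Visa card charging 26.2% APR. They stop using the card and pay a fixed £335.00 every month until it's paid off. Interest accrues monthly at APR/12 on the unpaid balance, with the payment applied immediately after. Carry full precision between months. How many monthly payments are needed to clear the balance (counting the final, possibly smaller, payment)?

86 months

Monthly rate r = 26.2%/12 = 2.18333% = 0.0218333.
Recurrence: B ← B·(1+r) − £335.00.
Month 1: interest £282.10; balance after payment £12,867.88.
Month 2: interest £280.95; balance after payment £12,813.83.
Closed form: n = −ln(1 − rB₀/P)/ln(1+r) = −ln(0.1579)/ln(1.02183) ≈ 85.460, so the balance reaches zero during payment 86.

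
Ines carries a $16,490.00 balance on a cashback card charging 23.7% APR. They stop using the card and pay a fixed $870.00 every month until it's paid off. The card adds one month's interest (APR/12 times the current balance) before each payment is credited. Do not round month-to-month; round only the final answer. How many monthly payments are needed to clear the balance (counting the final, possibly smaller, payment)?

Monthly rate r = 23.7%/12 = 1.975% = 0.01975.
Recurrence: B ← B·(1+r) − $870.00.
Month 1: interest $325.68; balance after payment $15,945.68.
Month 2: interest $314.93; balance after payment $15,390.60.
Closed form: n = −ln(1 − rB₀/P)/ln(1+r) = −ln(0.62566)/ln(1.01975) ≈ 23.978, so the balance reaches zero during payment 24.

24 payments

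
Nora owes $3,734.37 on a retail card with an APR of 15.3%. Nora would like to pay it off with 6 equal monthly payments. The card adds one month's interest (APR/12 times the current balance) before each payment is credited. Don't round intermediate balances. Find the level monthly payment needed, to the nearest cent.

Monthly rate r = 15.3%/12 = 1.275% = 0.01275.
Level-payment amortization: P = B₀·r / (1 − (1+r)^(−n)) = 3734.37·0.01275 / (1 − 1.01275^(−6)).
Denominator 1 − (1+r)^(−6) = 0.0731990103.
P = 47.6132 / 0.0731990103 ≈ 650.46.

$650.46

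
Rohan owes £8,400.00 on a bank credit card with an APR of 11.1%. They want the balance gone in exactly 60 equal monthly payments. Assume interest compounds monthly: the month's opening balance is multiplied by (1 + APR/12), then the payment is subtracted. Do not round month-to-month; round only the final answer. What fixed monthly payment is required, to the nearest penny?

Monthly rate r = 11.1%/12 = 0.925% = 0.00925.
Level-payment amortization: P = B₀·r / (1 − (1+r)^(−n)) = 8400.00·0.00925 / (1 − 1.00925^(−60)).
Denominator 1 − (1+r)^(−60) = 0.424461322.
P = 77.7 / 0.424461322 ≈ 183.06.

£183.06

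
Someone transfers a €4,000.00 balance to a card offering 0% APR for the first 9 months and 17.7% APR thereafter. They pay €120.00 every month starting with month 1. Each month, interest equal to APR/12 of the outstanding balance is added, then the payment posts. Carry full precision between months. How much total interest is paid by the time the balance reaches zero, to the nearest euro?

€724

Promo months 1–9 at r₀ = 0%/12 = 0; months 10+ at r₁ = 17.7%/12 = 0.01475.
After month 9 (no interest yet): B = €4,000.00 − 9·€120.00 = €2,920.00.
Then at r₁ with €120.00/mo: n₂ = −ln(1 − r₁·B/P)/ln(1+r₁) ≈ 30.36 → 31 more payments.
Total paid = 39·€120.00 + €43.86 = €4,723.86; interest = €4,723.86 − €4,000.00 = €723.86.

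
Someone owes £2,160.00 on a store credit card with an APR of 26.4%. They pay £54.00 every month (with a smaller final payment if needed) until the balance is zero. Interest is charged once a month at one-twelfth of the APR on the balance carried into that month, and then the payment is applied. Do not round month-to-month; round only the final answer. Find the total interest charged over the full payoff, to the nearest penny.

£3,101.47

Monthly rate r = 26.4%/12 = 2.2% = 0.022.
Payoff takes n = ⌈−ln(1 − rB₀/P)/ln(1+r)⌉ = ⌈97.432⌉ = 98 payments; the last is £23.47.
Total paid = 97·£54.00 + £23.47 = £5,261.47.
Total interest = total paid − principal = £5,261.47 − £2,160.00 = £3,101.47.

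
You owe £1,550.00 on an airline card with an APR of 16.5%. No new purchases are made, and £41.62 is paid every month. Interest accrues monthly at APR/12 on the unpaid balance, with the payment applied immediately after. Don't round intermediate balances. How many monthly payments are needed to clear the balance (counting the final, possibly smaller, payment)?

53 months

Monthly rate r = 16.5%/12 = 1.375% = 0.01375.
Recurrence: B ← B·(1+r) − £41.62.
Month 1: interest £21.31; balance after payment £1,529.69.
Month 2: interest £21.03; balance after payment £1,509.11.
Closed form: n = −ln(1 − rB₀/P)/ln(1+r) = −ln(0.48793)/ln(1.01375) ≈ 52.546, so the balance reaches zero during payment 53.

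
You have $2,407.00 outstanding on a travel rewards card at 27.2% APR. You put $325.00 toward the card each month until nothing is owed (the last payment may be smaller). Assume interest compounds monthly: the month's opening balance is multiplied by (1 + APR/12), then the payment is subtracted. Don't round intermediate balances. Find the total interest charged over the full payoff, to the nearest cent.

Monthly rate r = 27.2%/12 = 2.26667% = 0.0226667.
Payoff takes n = ⌈−ln(1 − rB₀/P)/ln(1+r)⌉ = ⌈8.199⌉ = 9 payments; the last is $65.27.
Total paid = 8·$325.00 + $65.27 = $2,665.27.
Total interest = total paid − principal = $2,665.27 − $2,407.00 = $258.27.

$258.27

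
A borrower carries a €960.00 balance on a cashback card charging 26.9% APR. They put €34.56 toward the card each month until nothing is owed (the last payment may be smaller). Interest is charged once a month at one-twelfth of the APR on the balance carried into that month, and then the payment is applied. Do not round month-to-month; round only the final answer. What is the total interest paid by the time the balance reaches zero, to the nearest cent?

€559.46

Monthly rate r = 26.9%/12 = 2.24167% = 0.0224167.
Payoff takes n = ⌈−ln(1 − rB₀/P)/ln(1+r)⌉ = ⌈43.965⌉ = 44 payments; the last is €33.38.
Total paid = 43·€34.56 + €33.38 = €1,519.46.
Total interest = total paid − principal = €1,519.46 − €960.00 = €559.46.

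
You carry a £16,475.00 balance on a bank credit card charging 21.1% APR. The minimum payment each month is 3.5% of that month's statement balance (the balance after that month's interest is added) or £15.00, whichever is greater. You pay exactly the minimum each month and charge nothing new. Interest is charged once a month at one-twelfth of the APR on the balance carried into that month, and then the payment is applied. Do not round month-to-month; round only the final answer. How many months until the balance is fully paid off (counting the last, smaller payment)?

Monthly rate r = 21.1%/12 = 1.75833% = 0.0175833.
While 3.5% of the post-interest balance exceeds £15.00, each month B ← (B·(1+r))·(1 − 0.035), i.e. B shrinks by the factor (1+r)·0.965 = 0.98197.
This holds for months 1–202. Entering month 203 the balance is £417.33; 3.5% of the post-interest balance is now below £15.00, so the flat £15.00 minimum applies from here.
From month 203 a fixed £15.00 at rate r clears £417.33 in 39 more payments. Total: 202 + 39 = 241 months.

241 months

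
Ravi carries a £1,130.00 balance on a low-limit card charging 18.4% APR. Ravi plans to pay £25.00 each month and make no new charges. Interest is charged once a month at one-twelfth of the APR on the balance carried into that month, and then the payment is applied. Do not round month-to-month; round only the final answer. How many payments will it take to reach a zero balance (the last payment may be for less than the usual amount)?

Monthly rate r = 18.4%/12 = 1.53333% = 0.0153333.
Recurrence: B ← B·(1+r) − £25.00.
Month 1: interest £17.33; balance after payment £1,122.33.
Month 2: interest £17.21; balance after payment £1,114.54.
Closed form: n = −ln(1 − rB₀/P)/ln(1+r) = −ln(0.30693)/ln(1.01533) ≈ 77.619, so the balance reaches zero during payment 78.

78 months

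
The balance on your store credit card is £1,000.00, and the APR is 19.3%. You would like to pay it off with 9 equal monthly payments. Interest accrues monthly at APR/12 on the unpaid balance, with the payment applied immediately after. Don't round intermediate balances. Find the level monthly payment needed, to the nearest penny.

£120.24

Monthly rate r = 19.3%/12 = 1.60833% = 0.0160833.
Level-payment amortization: P = B₀·r / (1 − (1+r)^(−n)) = 1000.00·0.0160833 / (1 − 1.01608^(−9)).
Denominator 1 − (1+r)^(−9) = 0.133764356.
P = 16.0833 / 0.133764356 ≈ 120.24.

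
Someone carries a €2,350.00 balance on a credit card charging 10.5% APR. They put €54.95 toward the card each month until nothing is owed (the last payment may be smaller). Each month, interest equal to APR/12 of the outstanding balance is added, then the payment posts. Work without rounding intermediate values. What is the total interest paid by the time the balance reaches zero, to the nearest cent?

Monthly rate r = 10.5%/12 = 0.875% = 0.00875.
Payoff takes n = ⌈−ln(1 − rB₀/P)/ln(1+r)⌉ = ⌈53.803⌉ = 54 payments; the last is €44.18.
Total paid = 53·€54.95 + €44.18 = €2,956.53.
Total interest = total paid − principal = €2,956.53 − €2,350.00 = €606.53.

€606.53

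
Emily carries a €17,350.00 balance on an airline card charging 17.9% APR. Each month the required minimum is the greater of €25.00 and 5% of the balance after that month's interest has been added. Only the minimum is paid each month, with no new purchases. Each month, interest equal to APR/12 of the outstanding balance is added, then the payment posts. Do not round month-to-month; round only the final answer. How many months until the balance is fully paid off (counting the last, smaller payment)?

122 months

Monthly rate r = 17.9%/12 = 1.49167% = 0.0149167.
While 5% of the post-interest balance exceeds €25.00, each month B ← (B·(1+r))·(1 − 0.05), i.e. B shrinks by the factor (1+r)·0.95 = 0.96417.
This holds for months 1–98. Entering month 99 the balance is €485.73; 5% of the post-interest balance is now below €25.00, so the flat €25.00 minimum applies from here.
From month 99 a fixed €25.00 at rate r clears €485.73 in 24 more payments. Total: 98 + 24 = 122 months.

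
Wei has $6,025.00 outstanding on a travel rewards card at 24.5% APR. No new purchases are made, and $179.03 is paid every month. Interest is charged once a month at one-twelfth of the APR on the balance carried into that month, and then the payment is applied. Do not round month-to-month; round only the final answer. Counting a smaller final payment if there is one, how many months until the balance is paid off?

58 payments

Monthly rate r = 24.5%/12 = 2.04167% = 0.0204167.
Recurrence: B ← B·(1+r) − $179.03.
Month 1: interest $123.01; balance after payment $5,968.98.
Month 2: interest $121.87; balance after payment $5,911.82.
Closed form: n = −ln(1 − rB₀/P)/ln(1+r) = −ln(0.31291)/ln(1.02042) ≈ 57.486, so the balance reaches zero during payment 58.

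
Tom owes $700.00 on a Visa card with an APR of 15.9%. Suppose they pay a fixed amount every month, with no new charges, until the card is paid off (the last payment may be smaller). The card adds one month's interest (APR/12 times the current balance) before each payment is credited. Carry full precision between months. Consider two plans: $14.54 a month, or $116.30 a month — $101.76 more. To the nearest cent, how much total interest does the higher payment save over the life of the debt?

$387.62

Monthly rate r = 15.9%/12 = 1.325% = 0.01325.
At $14.54/mo: n = ⌈−ln(1 − rB₀/P)/ln(1+r)⌉ = 78 payments (last $2.52); total interest = total paid − $700.00 = $422.10.
At $116.30/mo: 7 payments (last $36.68); total interest $34.48.
Interest saved = $422.10 − $34.48 = $387.62.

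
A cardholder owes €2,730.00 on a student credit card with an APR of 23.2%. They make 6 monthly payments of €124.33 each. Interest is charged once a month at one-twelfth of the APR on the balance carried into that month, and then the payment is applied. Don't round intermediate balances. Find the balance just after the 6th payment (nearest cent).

€2,279.41

Monthly rate r = 23.2%/12 = 1.93333% = 0.0193333.
Each month: B ← B·(1+r) − €124.33.
Month 1: interest €52.78; balance after payment €2,658.45.
Month 2: interest €51.40; balance after payment €2,585.52.
Month 3: interest €49.99; balance after payment €2,511.17.
Month 4: interest €48.55; balance after payment €2,435.39.
Month 5: interest €47.08; balance after payment €2,358.15.
Month 6: interest €45.59; balance after payment €2,279.41.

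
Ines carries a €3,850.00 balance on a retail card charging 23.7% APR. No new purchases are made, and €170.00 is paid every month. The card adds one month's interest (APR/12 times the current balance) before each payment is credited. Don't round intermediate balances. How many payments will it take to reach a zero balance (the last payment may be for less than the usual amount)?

Monthly rate r = 23.7%/12 = 1.975% = 0.01975.
Recurrence: B ← B·(1+r) − €170.00.
Month 1: interest €76.04; balance after payment €3,756.04.
Month 2: interest €74.18; balance after payment €3,660.22.
Closed form: n = −ln(1 − rB₀/P)/ln(1+r) = −ln(0.55272)/ln(1.01975) ≈ 30.316, so the balance reaches zero during payment 31.

31 months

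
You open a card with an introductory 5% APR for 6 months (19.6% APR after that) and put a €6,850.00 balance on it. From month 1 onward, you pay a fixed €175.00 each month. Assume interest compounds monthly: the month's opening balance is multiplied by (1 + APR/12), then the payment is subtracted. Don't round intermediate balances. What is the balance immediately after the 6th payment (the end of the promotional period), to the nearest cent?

Promo months 1–6 at r₀ = 5%/12 = 0.00416667; months 7+ at r₁ = 19.6%/12 = 0.0163333.
After month 6: iterate B ← B·(1+r₀) − €175.00 for 6 months → €5,962.05.

€5,962.05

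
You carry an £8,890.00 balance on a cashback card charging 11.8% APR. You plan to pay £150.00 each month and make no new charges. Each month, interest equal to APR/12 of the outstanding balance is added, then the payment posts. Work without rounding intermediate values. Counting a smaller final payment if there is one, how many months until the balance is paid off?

Monthly rate r = 11.8%/12 = 0.983333% = 0.00983333.
Recurrence: B ← B·(1+r) − £150.00.
Month 1: interest £87.42; balance after payment £8,827.42.
Month 2: interest £86.80; balance after payment £8,764.22.
Closed form: n = −ln(1 − rB₀/P)/ln(1+r) = −ln(0.41721)/ln(1.00983) ≈ 89.334, so the balance reaches zero during payment 90.

90 payments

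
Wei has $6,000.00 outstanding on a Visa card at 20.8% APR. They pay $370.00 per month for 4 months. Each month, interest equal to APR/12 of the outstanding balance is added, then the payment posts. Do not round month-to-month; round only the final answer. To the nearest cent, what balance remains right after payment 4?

$4,908.01

Monthly rate r = 20.8%/12 = 1.73333% = 0.0173333.
Each month: B ← B·(1+r) − $370.00.
Month 1: interest $104.00; balance after payment $5,734.00.
Month 2: interest $99.39; balance after payment $5,463.39.
Month 3: interest $94.70; balance after payment $5,188.09.
Month 4: interest $89.93; balance after payment $4,908.01.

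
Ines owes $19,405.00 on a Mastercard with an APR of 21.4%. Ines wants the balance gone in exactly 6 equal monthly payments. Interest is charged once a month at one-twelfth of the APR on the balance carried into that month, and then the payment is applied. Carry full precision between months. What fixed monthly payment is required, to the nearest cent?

$3,439.01

Monthly rate r = 21.4%/12 = 1.78333% = 0.0178333.
Level-payment amortization: P = B₀·r / (1 − (1+r)^(−n)) = 19405.00·0.0178333 / (1 − 1.01783^(−6)).
Denominator 1 − (1+r)^(−6) = 0.100626717.
P = 346.056 / 0.100626717 ≈ 3439.01.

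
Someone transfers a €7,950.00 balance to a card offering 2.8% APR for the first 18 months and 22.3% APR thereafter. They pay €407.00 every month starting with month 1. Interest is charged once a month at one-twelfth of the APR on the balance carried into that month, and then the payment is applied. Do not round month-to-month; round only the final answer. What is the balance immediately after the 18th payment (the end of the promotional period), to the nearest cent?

€817.48

Promo months 1–18 at r₀ = 2.8%/12 = 0.00233333; months 19+ at r₁ = 22.3%/12 = 0.0185833.
After month 18: iterate B ← B·(1+r₀) − €407.00 for 18 months → €817.48.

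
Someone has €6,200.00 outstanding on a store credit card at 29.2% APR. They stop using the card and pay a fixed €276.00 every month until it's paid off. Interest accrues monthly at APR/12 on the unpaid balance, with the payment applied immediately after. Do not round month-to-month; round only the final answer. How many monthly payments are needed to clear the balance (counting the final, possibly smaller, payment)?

33 months

Monthly rate r = 29.2%/12 = 2.43333% = 0.0243333.
Recurrence: B ← B·(1+r) − €276.00.
Month 1: interest €150.87; balance after payment €6,074.87.
Month 2: interest €147.82; balance after payment €5,946.69.
Closed form: n = −ln(1 − rB₀/P)/ln(1+r) = −ln(0.45338)/ln(1.02433) ≈ 32.902, so the balance reaches zero during payment 33.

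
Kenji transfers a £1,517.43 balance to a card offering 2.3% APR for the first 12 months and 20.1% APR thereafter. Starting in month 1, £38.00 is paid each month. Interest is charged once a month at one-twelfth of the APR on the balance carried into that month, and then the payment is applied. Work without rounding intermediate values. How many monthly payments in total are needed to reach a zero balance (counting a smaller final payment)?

52 payments

Promo months 1–12 at r₀ = 2.3%/12 = 0.00191667; months 13+ at r₁ = 20.1%/12 = 0.01675.
After month 12: iterate B ← B·(1+r₀) − £38.00 for 12 months → £1,091.86.
Then at r₁ with £38.00/mo: n₂ = −ln(1 − r₁·B/P)/ln(1+r₁) ≈ 39.52 → 40 more payments.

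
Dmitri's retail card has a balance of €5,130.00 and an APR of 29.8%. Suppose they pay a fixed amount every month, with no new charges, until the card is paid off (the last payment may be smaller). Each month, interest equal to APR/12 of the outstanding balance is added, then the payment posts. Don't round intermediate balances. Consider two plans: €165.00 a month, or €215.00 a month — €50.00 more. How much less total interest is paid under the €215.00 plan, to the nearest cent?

€2,077.91

Monthly rate r = 29.8%/12 = 2.48333% = 0.0248333.
At €165.00/mo: n = ⌈−ln(1 − rB₀/P)/ln(1+r)⌉ = 61 payments (last €47.56); total interest = total paid − €5,130.00 = €4,817.56.
At €215.00/mo: 37 payments (last €129.65); total interest €2,739.65.
Interest saved = €4,817.56 − €2,739.65 = €2,077.91.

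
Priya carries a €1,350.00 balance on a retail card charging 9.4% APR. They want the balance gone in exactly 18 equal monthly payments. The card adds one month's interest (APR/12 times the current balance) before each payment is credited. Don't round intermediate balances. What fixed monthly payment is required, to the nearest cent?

€80.70

Monthly rate r = 9.4%/12 = 0.783333% = 0.00783333.
Level-payment amortization: P = B₀·r / (1 − (1+r)^(−n)) = 1350.00·0.00783333 / (1 − 1.00783^(−18)).
Denominator 1 − (1+r)^(−18) = 0.131033424.
P = 10.575 / 0.131033424 ≈ 80.70.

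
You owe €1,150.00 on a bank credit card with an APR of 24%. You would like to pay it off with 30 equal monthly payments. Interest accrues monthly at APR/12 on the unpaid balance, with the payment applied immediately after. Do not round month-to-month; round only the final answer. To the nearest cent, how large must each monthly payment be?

Monthly rate r = 24%/12 = 2% = 0.02.
Level-payment amortization: P = B₀·r / (1 − (1+r)^(−n)) = 1150.00·0.02 / (1 − 1.02^(−30)).
Denominator 1 − (1+r)^(−30) = 0.447929111.
P = 23 / 0.447929111 ≈ 51.35.

€51.35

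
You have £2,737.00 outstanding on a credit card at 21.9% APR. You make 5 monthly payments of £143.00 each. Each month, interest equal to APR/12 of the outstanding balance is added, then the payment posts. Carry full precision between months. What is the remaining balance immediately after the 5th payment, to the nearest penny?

Monthly rate r = 21.9%/12 = 1.825% = 0.01825.
Each month: B ← B·(1+r) − £143.00.
Month 1: interest £49.95; balance after payment £2,643.95.
Month 2: interest £48.25; balance after payment £2,549.20.
Month 3: interest £46.52; balance after payment £2,452.73.
Month 4: interest £44.76; balance after payment £2,354.49.
Month 5: interest £42.97; balance after payment £2,254.46.

£2,254.46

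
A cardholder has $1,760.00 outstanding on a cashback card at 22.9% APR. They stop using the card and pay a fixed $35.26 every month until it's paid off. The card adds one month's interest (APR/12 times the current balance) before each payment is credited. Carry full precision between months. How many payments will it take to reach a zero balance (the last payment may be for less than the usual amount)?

162 months

Monthly rate r = 22.9%/12 = 1.90833% = 0.0190833.
Recurrence: B ← B·(1+r) − $35.26.
Month 1: interest $33.59; balance after payment $1,758.33.
Month 2: interest $33.55; balance after payment $1,756.62.
Closed form: n = −ln(1 − rB₀/P)/ln(1+r) = −ln(0.047457)/ln(1.01908) ≈ 161.236, so the balance reaches zero during payment 162.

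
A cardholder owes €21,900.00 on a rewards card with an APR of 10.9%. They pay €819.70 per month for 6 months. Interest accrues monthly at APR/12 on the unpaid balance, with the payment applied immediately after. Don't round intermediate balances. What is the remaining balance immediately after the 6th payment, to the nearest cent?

€18,089.74

Monthly rate r = 10.9%/12 = 0.908333% = 0.00908333.
Each month: B ← B·(1+r) − €819.70.
Month 1: interest €198.93; balance after payment €21,279.22.
Month 2: interest €193.29; balance after payment €20,652.81.
Month 3: interest €187.60; balance after payment €20,020.71.
Month 4: interest €181.85; balance after payment €19,382.86.
Month 5: interest €176.06; balance after payment €18,739.22.
Month 6: interest €170.21; balance after payment €18,089.74.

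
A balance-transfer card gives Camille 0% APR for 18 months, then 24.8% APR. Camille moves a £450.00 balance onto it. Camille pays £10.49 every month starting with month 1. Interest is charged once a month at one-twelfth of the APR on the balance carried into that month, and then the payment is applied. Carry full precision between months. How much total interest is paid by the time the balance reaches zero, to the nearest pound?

Promo months 1–18 at r₀ = 0%/12 = 0; months 19+ at r₁ = 24.8%/12 = 0.0206667.
After month 18 (no interest yet): B = £450.00 − 18·£10.49 = £261.18.
Then at r₁ with £10.49/mo: n₂ = −ln(1 − r₁·B/P)/ln(1+r₁) ≈ 35.33 → 36 more payments.
Total paid = 53·£10.49 + £3.48 = £559.45; interest = £559.45 − £450.00 = £109.45.

£109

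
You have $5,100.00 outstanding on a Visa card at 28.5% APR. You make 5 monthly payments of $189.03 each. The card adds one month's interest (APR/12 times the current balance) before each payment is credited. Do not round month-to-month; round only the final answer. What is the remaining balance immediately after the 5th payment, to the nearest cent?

Monthly rate r = 28.5%/12 = 2.375% = 0.02375.
Each month: B ← B·(1+r) − $189.03.
Month 1: interest $121.12; balance after payment $5,032.10.
Month 2: interest $119.51; balance after payment $4,962.58.
Month 3: interest $117.86; balance after payment $4,891.41.
Month 4: interest $116.17; balance after payment $4,818.55.
Month 5: interest $114.44; balance after payment $4,743.96.

$4,743.96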